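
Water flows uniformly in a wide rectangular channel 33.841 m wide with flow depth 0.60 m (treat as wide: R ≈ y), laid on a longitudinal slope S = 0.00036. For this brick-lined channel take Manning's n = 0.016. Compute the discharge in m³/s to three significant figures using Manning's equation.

A = b·y = 33.841 × 0.60 = 20.30 m²
Wide channel: R ≈ y = 0.60 m
Q = (1/n)·A·R^(2/3)·S^(1/2) = (1/0.016) × 20.30 × 0.6000^(2/3) × 0.00036^(1/2) = 17.13 m³/s

17.1 m³/s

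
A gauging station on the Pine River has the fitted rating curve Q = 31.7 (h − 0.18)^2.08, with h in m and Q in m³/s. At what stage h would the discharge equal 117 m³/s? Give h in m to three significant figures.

h − h₀ = (Q/C)^(1/b) = (117/31.7)^(1/2.08) = 1.874 m
h = 0.18 + 1.874 = 2.054 m

2.05 m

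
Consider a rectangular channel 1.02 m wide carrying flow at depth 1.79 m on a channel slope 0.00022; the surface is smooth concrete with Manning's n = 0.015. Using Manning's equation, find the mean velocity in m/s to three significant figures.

A = b·y = 1.02 × 1.79 = 1.826 m²
P = b + 2y = 1.02 + 2×1.79 = 4.600 m
R = A/P = 1.826/4.600 = 0.3969 m
Q = (1/n)·A·R^(2/3)·S^(1/2) = (1/0.015) × 1.826 × 0.3969^(2/3) × 0.00022^(1/2) = 0.9751 m³/s
V = Q/A = 0.9751/1.826 = 0.5341 m/s

0.534 m/s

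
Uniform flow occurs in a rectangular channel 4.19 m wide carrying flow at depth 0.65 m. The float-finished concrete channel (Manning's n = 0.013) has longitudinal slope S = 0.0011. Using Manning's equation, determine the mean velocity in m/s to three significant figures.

A = b·y = 4.19 × 0.65 = 2.724 m²
P = b + 2y = 4.19 + 2×0.65 = 5.490 m
R = A/P = 2.724/5.490 = 0.4961 m
Q = (1/n)·A·R^(2/3)·S^(1/2) = (1/0.013) × 2.724 × 0.4961^(2/3) × 0.0011^(1/2) = 4.354 m³/s
V = Q/A = 4.354/2.724 = 1.599 m/s

1.60 m/s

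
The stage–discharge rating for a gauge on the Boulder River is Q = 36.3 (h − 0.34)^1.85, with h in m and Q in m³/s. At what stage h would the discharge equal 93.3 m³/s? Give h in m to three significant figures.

h − h₀ = (Q/C)^(1/b) = (93.3/36.3)^(1/1.85) = 1.666 m
h = 0.34 + 1.666 = 2.006 m

2.01 m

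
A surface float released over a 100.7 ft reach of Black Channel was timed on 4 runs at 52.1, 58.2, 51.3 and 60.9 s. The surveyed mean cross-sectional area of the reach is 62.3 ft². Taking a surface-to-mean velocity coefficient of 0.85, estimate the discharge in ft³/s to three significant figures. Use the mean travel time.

95.9 ft³/s

t̄ = (52.1 + 58.2 + 51.3 + 60.9) / 4 = 55.625 s
v_surface = L / t̄ = 100.7 / 55.625 = 1.810 ft/s
v_mean = 0.85 × 1.810 = 1.539 ft/s
Q = A × v_mean = 62.3 × 1.539 = 95.87 ft³/s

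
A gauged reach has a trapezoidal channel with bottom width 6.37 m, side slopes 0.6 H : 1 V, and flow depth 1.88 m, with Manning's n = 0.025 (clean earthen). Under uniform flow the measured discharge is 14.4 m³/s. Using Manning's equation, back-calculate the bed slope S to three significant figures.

0.000455

A = (b + z·y)·y = (6.37 + 0.6×1.88)×1.88 = 14.10 m²
P = b + 2y√(1+z²) = 6.37 + 2×1.88×√(1+0.6²) = 10.75 m
R = A/P = 14.10/10.75 = 1.311 m
S = (Q·n / (1·A·R^(2/3)))² = (14.4×0.025 / (1×14.10×1.198))² = 0.0004547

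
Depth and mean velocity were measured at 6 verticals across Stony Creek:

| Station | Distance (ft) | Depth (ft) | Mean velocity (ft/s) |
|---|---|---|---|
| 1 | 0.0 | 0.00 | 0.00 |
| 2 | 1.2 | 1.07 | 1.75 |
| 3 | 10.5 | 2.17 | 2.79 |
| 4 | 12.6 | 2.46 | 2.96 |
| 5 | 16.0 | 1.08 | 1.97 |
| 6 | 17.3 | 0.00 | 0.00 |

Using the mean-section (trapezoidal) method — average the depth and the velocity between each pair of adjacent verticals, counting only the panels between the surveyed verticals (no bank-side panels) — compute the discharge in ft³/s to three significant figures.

64.3 ft³/s

Panel 1-2: Δb = 1.2 ft, d̄ = (0.00+1.07)/2 = 0.535, v̄ = (0.00+1.75)/2 = 0.875 → q = 1.2×0.535×0.875 = 0.5618 ft³/s
Panel 2-3: Δb = 9.3 ft, d̄ = (1.07+2.17)/2 = 1.62, v̄ = (1.75+2.79)/2 = 2.27 → q = 9.3×1.62×2.27 = 34.20 ft³/s
Panel 3-4: Δb = 2.1 ft, d̄ = (2.17+2.46)/2 = 2.315, v̄ = (2.79+2.96)/2 = 2.875 → q = 2.1×2.315×2.875 = 13.98 ft³/s
Panel 4-5: Δb = 3.4 ft, d̄ = (2.46+1.08)/2 = 1.77, v̄ = (2.96+1.97)/2 = 2.465 → q = 3.4×1.77×2.465 = 14.83 ft³/s
Panel 5-6: Δb = 1.3 ft, d̄ = (1.08+0.00)/2 = 0.54, v̄ = (1.97+0.00)/2 = 0.985 → q = 1.3×0.54×0.985 = 0.6915 ft³/s
Q = Σ q = 64.26 ft³/s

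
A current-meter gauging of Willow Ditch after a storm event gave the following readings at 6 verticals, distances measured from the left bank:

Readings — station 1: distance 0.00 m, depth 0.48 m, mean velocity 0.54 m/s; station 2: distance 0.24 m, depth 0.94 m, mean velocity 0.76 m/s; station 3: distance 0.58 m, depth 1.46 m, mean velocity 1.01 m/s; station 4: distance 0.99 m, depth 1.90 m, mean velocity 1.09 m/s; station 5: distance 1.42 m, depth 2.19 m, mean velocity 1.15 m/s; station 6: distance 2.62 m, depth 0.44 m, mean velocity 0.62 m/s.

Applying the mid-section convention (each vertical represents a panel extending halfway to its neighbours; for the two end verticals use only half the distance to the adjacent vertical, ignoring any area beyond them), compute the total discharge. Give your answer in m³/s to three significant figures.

w_1 = (0.24 − 0.00)/2 = 0.12 m; q_1 = 0.54 × 0.48 × 0.12 = 0.03110 m³/s
w_2 = (0.58 − 0.00)/2 = 0.29 m; q_2 = 0.76 × 0.94 × 0.29 = 0.2072 m³/s
w_3 = (0.99 − 0.24)/2 = 0.375 m; q_3 = 1.01 × 1.46 × 0.375 = 0.5530 m³/s
w_4 = (1.42 − 0.58)/2 = 0.42 m; q_4 = 1.09 × 1.90 × 0.42 = 0.8698 m³/s
w_5 = (2.62 − 0.99)/2 = 0.815 m; q_5 = 1.15 × 2.19 × 0.815 = 2.053 m³/s
w_6 = (2.62 − 1.42)/2 = 0.6 m; q_6 = 0.62 × 0.44 × 0.6 = 0.1637 m³/s
Q = Σ qᵢ = 3.877 m³/s

3.88 m³/s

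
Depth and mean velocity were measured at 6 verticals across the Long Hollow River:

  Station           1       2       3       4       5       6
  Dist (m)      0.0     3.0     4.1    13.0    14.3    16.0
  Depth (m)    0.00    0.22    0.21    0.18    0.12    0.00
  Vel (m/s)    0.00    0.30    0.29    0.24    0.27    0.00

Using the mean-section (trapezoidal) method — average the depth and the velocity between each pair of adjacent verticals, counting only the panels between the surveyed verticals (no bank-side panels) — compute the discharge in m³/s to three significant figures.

0.643 m³/s

Panel 1-2: Δb = 3 m, d̄ = (0.00+0.22)/2 = 0.11, v̄ = (0.00+0.30)/2 = 0.15 → q = 3×0.11×0.15 = 0.04950 m³/s
Panel 2-3: Δb = 1.1 m, d̄ = (0.22+0.21)/2 = 0.215, v̄ = (0.30+0.29)/2 = 0.295 → q = 1.1×0.215×0.295 = 0.06977 m³/s
Panel 3-4: Δb = 8.9 m, d̄ = (0.21+0.18)/2 = 0.195, v̄ = (0.29+0.24)/2 = 0.265 → q = 8.9×0.195×0.265 = 0.4599 m³/s
Panel 4-5: Δb = 1.3 m, d̄ = (0.18+0.12)/2 = 0.15, v̄ = (0.24+0.27)/2 = 0.255 → q = 1.3×0.15×0.255 = 0.04973 m³/s
Panel 5-6: Δb = 1.7 m, d̄ = (0.12+0.00)/2 = 0.06, v̄ = (0.27+0.00)/2 = 0.135 → q = 1.7×0.06×0.135 = 0.01377 m³/s
Q = Σ q = 0.6427 m³/s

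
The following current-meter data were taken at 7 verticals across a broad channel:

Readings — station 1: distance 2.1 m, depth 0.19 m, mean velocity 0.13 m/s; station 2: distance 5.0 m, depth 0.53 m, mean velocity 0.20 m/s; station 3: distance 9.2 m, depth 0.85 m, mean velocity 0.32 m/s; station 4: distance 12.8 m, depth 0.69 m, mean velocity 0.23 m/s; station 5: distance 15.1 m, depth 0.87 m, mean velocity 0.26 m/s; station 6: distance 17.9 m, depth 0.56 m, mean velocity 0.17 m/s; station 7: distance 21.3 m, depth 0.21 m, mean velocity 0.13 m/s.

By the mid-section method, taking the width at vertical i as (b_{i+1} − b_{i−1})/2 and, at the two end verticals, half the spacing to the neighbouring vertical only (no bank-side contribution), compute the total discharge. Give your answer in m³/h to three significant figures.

10300 m³/h

w_1 = (5.0 − 2.1)/2 = 1.45 m; q_1 = 0.13 × 0.19 × 1.45 = 0.03582 m³/s
w_2 = (9.2 − 2.1)/2 = 3.55 m; q_2 = 0.20 × 0.53 × 3.55 = 0.3763 m³/s
w_3 = (12.8 − 5.0)/2 = 3.9 m; q_3 = 0.32 × 0.85 × 3.9 = 1.061 m³/s
w_4 = (15.1 − 9.2)/2 = 2.95 m; q_4 = 0.23 × 0.69 × 2.95 = 0.4682 m³/s
w_5 = (17.9 − 12.8)/2 = 2.55 m; q_5 = 0.26 × 0.87 × 2.55 = 0.5768 m³/s
w_6 = (21.3 − 15.1)/2 = 3.1 m; q_6 = 0.17 × 0.56 × 3.1 = 0.2951 m³/s
w_7 = (21.3 − 17.9)/2 = 1.7 m; q_7 = 0.13 × 0.21 × 1.7 = 0.04641 m³/s
Q = Σ qᵢ = 2.859 m³/s
= 2.859 × 3600 = 10290 m³/h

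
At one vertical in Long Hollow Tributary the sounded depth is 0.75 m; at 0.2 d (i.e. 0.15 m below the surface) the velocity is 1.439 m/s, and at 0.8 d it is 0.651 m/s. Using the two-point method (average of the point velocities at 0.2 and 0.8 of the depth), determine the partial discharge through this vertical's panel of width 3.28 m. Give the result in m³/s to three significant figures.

v̄ = (1.439 + 0.651) / 2 = 1.045 m/s
q = v̄ × d × w = 1.045 × 0.75 × 3.28 = 2.571 m³/s

2.57 m³/s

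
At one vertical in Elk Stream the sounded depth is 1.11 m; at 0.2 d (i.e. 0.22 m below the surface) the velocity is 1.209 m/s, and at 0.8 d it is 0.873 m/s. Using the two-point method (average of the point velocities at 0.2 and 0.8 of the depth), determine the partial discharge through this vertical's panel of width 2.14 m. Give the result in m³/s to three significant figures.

2.47 m³/s

v̄ = (1.209 + 0.873) / 2 = 1.041 m/s
q = v̄ × d × w = 1.041 × 1.11 × 2.14 = 2.473 m³/s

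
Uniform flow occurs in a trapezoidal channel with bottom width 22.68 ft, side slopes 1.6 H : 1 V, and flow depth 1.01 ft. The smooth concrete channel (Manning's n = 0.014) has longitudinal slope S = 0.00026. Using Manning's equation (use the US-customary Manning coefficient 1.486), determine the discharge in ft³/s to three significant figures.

39.9 ft³/s

A = (b + z·y)·y = (22.68 + 1.6×1.01)×1.01 = 24.54 ft²
P = b + 2y√(1+z²) = 22.68 + 2×1.01×√(1+1.6²) = 26.49 ft
R = A/P = 24.54/26.49 = 0.9263 ft
Q = (1.486/n)·A·R^(2/3)·S^(1/2) = (1.486/0.014) × 24.54 × 0.9263^(2/3) × 0.00026^(1/2) = 39.91 ft³/s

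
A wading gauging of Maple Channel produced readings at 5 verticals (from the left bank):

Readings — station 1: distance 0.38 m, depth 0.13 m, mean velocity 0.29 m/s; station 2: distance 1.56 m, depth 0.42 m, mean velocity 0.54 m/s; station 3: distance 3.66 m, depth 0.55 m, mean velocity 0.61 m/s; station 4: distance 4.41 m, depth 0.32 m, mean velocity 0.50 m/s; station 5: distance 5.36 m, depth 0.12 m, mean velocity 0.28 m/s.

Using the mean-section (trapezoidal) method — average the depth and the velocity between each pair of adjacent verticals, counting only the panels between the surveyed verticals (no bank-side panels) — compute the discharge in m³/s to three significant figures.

Panel 1-2: Δb = 1.18 m, d̄ = (0.13+0.42)/2 = 0.275, v̄ = (0.29+0.54)/2 = 0.415 → q = 1.18×0.275×0.415 = 0.1347 m³/s
Panel 2-3: Δb = 2.1 m, d̄ = (0.42+0.55)/2 = 0.485, v̄ = (0.54+0.61)/2 = 0.575 → q = 2.1×0.485×0.575 = 0.5856 m³/s
Panel 3-4: Δb = 0.75 m, d̄ = (0.55+0.32)/2 = 0.435, v̄ = (0.61+0.50)/2 = 0.555 → q = 0.75×0.435×0.555 = 0.1811 m³/s
Panel 4-5: Δb = 0.95 m, d̄ = (0.32+0.12)/2 = 0.22, v̄ = (0.50+0.28)/2 = 0.39 → q = 0.95×0.22×0.39 = 0.08151 m³/s
Q = Σ q = 0.9829 m³/s

0.983 m³/s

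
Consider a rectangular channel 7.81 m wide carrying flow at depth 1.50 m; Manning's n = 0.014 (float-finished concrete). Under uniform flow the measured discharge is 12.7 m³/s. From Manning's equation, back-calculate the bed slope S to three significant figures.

A = b·y = 7.81 × 1.50 = 11.72 m²
P = b + 2y = 7.81 + 2×1.50 = 10.81 m
R = A/P = 11.72/10.81 = 1.084 m
S = (Q·n / (1·A·R^(2/3)))² = (12.7×0.014 / (1×11.72×1.055))² = 0.0002069

0.000207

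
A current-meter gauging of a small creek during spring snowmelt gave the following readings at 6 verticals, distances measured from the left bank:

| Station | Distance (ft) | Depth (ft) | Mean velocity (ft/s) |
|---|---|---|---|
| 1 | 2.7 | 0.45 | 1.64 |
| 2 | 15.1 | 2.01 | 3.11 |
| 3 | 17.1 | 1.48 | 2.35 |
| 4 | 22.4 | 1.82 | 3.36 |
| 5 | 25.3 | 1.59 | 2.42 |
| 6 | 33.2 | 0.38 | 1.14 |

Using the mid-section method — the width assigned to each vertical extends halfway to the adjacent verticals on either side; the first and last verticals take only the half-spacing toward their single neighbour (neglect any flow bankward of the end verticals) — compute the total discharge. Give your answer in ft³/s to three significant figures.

110 ft³/s

w_1 = (15.1 − 2.7)/2 = 6.2 ft; q_1 = 1.64 × 0.45 × 6.2 = 4.576 ft³/s
w_2 = (17.1 − 2.7)/2 = 7.2 ft; q_2 = 3.11 × 2.01 × 7.2 = 45.01 ft³/s
w_3 = (22.4 − 15.1)/2 = 3.65 ft; q_3 = 2.35 × 1.48 × 3.65 = 12.69 ft³/s
w_4 = (25.3 − 17.1)/2 = 4.1 ft; q_4 = 3.36 × 1.82 × 4.1 = 25.07 ft³/s
w_5 = (33.2 − 22.4)/2 = 5.4 ft; q_5 = 2.42 × 1.59 × 5.4 = 20.78 ft³/s
w_6 = (33.2 − 25.3)/2 = 3.95 ft; q_6 = 1.14 × 0.38 × 3.95 = 1.711 ft³/s
Q = Σ qᵢ = 109.8 ft³/s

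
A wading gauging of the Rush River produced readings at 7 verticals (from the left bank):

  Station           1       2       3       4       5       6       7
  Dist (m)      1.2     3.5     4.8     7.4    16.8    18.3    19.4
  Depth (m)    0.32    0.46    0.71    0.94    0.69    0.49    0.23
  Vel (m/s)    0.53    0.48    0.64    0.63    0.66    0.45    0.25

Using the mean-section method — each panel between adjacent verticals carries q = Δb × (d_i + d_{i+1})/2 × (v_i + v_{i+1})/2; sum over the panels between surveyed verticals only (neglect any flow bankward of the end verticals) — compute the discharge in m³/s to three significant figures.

Panel 1-2: Δb = 2.3 m, d̄ = (0.32+0.46)/2 = 0.39, v̄ = (0.53+0.48)/2 = 0.505 → q = 2.3×0.39×0.505 = 0.4530 m³/s
Panel 2-3: Δb = 1.3 m, d̄ = (0.46+0.71)/2 = 0.585, v̄ = (0.48+0.64)/2 = 0.56 → q = 1.3×0.585×0.56 = 0.4259 m³/s
Panel 3-4: Δb = 2.6 m, d̄ = (0.71+0.94)/2 = 0.825, v̄ = (0.64+0.63)/2 = 0.635 → q = 2.6×0.825×0.635 = 1.362 m³/s
Panel 4-5: Δb = 9.4 m, d̄ = (0.94+0.69)/2 = 0.815, v̄ = (0.63+0.66)/2 = 0.645 → q = 9.4×0.815×0.645 = 4.941 m³/s
Panel 5-6: Δb = 1.5 m, d̄ = (0.69+0.49)/2 = 0.59, v̄ = (0.66+0.45)/2 = 0.555 → q = 1.5×0.59×0.555 = 0.4912 m³/s
Panel 6-7: Δb = 1.1 m, d̄ = (0.49+0.23)/2 = 0.36, v̄ = (0.45+0.25)/2 = 0.35 → q = 1.1×0.36×0.35 = 0.1386 m³/s
Q = Σ q = 7.812 m³/s

7.81 m³/s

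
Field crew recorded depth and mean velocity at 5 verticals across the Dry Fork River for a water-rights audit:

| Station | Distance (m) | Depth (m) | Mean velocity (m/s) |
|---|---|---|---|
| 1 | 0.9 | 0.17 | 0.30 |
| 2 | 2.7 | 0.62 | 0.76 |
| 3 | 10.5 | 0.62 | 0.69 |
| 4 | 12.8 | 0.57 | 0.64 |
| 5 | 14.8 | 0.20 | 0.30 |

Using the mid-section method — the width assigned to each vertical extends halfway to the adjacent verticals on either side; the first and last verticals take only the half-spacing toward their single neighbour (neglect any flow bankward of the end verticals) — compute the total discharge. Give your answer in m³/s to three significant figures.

5.31 m³/s

w_1 = (2.7 − 0.9)/2 = 0.9 m; q_1 = 0.30 × 0.17 × 0.9 = 0.04590 m³/s
w_2 = (10.5 − 0.9)/2 = 4.8 m; q_2 = 0.76 × 0.62 × 4.8 = 2.262 m³/s
w_3 = (12.8 − 2.7)/2 = 5.05 m; q_3 = 0.69 × 0.62 × 5.05 = 2.160 m³/s
w_4 = (14.8 − 10.5)/2 = 2.15 m; q_4 = 0.64 × 0.57 × 2.15 = 0.7843 m³/s
w_5 = (14.8 − 12.8)/2 = 1 m; q_5 = 0.30 × 0.20 × 1 = 0.06000 m³/s
Q = Σ qᵢ = 5.312 m³/s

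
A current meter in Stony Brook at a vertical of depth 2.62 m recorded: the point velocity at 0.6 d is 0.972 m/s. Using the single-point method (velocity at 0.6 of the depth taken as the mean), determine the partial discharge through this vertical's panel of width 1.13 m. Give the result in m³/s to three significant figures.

v̄ = v₀.₆ = 0.972 m/s
q = v̄ × d × w = 0.9720 × 2.62 × 1.13 = 2.878 m³/s

2.88 m³/s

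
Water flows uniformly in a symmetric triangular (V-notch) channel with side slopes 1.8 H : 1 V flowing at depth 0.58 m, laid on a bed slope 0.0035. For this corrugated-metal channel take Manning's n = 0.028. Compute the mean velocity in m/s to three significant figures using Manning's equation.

A = z·y² = 1.8×0.58² = 0.6055 m²
P = 2y√(1+z²) = 2×0.58×√(1+1.8²) = 2.389 m
R = A/P = 0.6055/2.389 = 0.2535 m
Q = (1/n)·A·R^(2/3)·S^(1/2) = (1/0.028) × 0.6055 × 0.2535^(2/3) × 0.0035^(1/2) = 0.5125 m³/s
V = Q/A = 0.5125/0.6055 = 0.8463 m/s

0.846 m/s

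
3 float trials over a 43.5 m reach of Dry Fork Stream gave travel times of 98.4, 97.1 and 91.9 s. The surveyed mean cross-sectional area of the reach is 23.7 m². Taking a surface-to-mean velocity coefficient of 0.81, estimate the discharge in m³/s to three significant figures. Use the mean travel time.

t̄ = (98.4 + 97.1 + 91.9) / 3 = 95.8 s
v_surface = L / t̄ = 43.5 / 95.8 = 0.4541 m/s
v_mean = 0.81 × 0.4541 = 0.3678 m/s
Q = A × v_mean = 23.7 × 0.3678 = 8.717 m³/s

8.72 m³/s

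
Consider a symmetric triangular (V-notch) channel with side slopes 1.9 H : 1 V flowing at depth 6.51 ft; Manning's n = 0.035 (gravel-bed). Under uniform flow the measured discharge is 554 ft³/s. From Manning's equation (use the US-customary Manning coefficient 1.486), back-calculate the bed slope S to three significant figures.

A = z·y² = 1.9×6.51² = 80.52 ft²
P = 2y√(1+z²) = 2×6.51×√(1+1.9²) = 27.96 ft
R = A/P = 80.52/27.96 = 2.880 ft
S = (Q·n / (1.486·A·R^(2/3)))² = (554×0.035 / (1.486×80.52×2.024))² = 0.006407

0.00641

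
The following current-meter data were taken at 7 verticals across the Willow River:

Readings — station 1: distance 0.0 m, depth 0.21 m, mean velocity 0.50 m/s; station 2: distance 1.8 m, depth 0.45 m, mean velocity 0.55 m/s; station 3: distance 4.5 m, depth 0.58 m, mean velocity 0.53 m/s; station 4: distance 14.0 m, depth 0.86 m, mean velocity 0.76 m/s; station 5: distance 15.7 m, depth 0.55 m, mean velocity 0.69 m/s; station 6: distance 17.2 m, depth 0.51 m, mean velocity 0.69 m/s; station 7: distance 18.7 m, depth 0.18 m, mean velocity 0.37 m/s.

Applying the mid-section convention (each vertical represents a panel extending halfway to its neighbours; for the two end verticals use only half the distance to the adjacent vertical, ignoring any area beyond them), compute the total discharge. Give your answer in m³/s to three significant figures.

7.37 m³/s

w_1 = (1.8 − 0.0)/2 = 0.9 m; q_1 = 0.50 × 0.21 × 0.9 = 0.09450 m³/s
w_2 = (4.5 − 0.0)/2 = 2.25 m; q_2 = 0.55 × 0.45 × 2.25 = 0.5569 m³/s
w_3 = (14.0 − 1.8)/2 = 6.1 m; q_3 = 0.53 × 0.58 × 6.1 = 1.875 m³/s
w_4 = (15.7 − 4.5)/2 = 5.6 m; q_4 = 0.76 × 0.86 × 5.6 = 3.660 m³/s
w_5 = (17.2 − 14.0)/2 = 1.6 m; q_5 = 0.69 × 0.55 × 1.6 = 0.6072 m³/s
w_6 = (18.7 − 15.7)/2 = 1.5 m; q_6 = 0.69 × 0.51 × 1.5 = 0.5279 m³/s
w_7 = (18.7 − 17.2)/2 = 0.75 m; q_7 = 0.37 × 0.18 × 0.75 = 0.04995 m³/s
Q = Σ qᵢ = 7.372 m³/s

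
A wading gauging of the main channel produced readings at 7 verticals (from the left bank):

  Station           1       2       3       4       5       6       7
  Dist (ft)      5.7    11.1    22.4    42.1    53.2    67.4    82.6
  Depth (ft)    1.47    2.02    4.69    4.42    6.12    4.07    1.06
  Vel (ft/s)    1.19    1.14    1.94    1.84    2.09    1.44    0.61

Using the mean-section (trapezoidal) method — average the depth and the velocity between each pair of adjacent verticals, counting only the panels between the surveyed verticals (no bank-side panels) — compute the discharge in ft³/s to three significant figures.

Panel 1-2: Δb = 5.4 ft, d̄ = (1.47+2.02)/2 = 1.745, v̄ = (1.19+1.14)/2 = 1.165 → q = 5.4×1.745×1.165 = 10.98 ft³/s
Panel 2-3: Δb = 11.3 ft, d̄ = (2.02+4.69)/2 = 3.355, v̄ = (1.14+1.94)/2 = 1.54 → q = 11.3×3.355×1.54 = 58.38 ft³/s
Panel 3-4: Δb = 19.7 ft, d̄ = (4.69+4.42)/2 = 4.555, v̄ = (1.94+1.84)/2 = 1.89 → q = 19.7×4.555×1.89 = 169.6 ft³/s
Panel 4-5: Δb = 11.1 ft, d̄ = (4.42+6.12)/2 = 5.27, v̄ = (1.84+2.09)/2 = 1.965 → q = 11.1×5.27×1.965 = 114.9 ft³/s
Panel 5-6: Δb = 14.2 ft, d̄ = (6.12+4.07)/2 = 5.095, v̄ = (2.09+1.44)/2 = 1.765 → q = 14.2×5.095×1.765 = 127.7 ft³/s
Panel 6-7: Δb = 15.2 ft, d̄ = (4.07+1.06)/2 = 2.565, v̄ = (1.44+0.61)/2 = 1.025 → q = 15.2×2.565×1.025 = 39.96 ft³/s
Q = Σ q = 521.6 ft³/s

522 ft³/s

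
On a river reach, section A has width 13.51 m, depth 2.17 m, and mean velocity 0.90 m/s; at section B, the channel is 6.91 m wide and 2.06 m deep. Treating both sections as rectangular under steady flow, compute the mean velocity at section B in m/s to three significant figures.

Q = A₁V₁ = (13.51×2.17) × 0.90 = 26.39 m³/s
A₂ = 6.91 × 2.06 = 14.23 m²
V₂ = Q/A₂ = 26.39/14.23 = 1.854 m/s

1.85 m/s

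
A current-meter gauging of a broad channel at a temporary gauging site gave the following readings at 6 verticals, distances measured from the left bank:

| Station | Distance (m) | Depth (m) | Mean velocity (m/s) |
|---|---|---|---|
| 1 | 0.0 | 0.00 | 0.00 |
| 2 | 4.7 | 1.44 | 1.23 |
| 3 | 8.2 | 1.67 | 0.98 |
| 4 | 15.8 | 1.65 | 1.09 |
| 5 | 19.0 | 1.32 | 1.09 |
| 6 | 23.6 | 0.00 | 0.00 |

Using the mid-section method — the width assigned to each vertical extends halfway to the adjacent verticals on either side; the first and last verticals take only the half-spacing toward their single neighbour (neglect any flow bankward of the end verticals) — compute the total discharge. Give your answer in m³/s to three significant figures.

31.7 m³/s

w_2 = (8.2 − 0.0)/2 = 4.1 m; q_2 = 1.23 × 1.44 × 4.1 = 7.262 m³/s
w_3 = (15.8 − 4.7)/2 = 5.55 m; q_3 = 0.98 × 1.67 × 5.55 = 9.083 m³/s
w_4 = (19.0 − 8.2)/2 = 5.4 m; q_4 = 1.09 × 1.65 × 5.4 = 9.712 m³/s
w_5 = (23.6 − 15.8)/2 = 3.9 m; q_5 = 1.09 × 1.32 × 3.9 = 5.611 m³/s
Stations 1, 6 contribute zero (depth or velocity is 0).
Q = Σ qᵢ = 31.67 m³/s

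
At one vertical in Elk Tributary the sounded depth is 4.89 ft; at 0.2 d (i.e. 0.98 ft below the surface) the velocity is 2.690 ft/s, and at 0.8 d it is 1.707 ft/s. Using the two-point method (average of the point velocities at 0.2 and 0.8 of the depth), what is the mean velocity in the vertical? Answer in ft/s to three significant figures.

2.20 ft/s

v̄ = (2.690 + 1.707) / 2 = 2.199 ft/s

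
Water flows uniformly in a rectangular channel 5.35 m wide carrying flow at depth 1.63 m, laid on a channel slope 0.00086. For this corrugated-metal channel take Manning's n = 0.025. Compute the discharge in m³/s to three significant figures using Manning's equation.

A = b·y = 5.35 × 1.63 = 8.721 m²
P = b + 2y = 5.35 + 2×1.63 = 8.610 m
R = A/P = 8.721/8.610 = 1.013 m
Q = (1/n)·A·R^(2/3)·S^(1/2) = (1/0.025) × 8.721 × 1.013^(2/3) × 0.00086^(1/2) = 10.32 m³/s

10.3 m³/s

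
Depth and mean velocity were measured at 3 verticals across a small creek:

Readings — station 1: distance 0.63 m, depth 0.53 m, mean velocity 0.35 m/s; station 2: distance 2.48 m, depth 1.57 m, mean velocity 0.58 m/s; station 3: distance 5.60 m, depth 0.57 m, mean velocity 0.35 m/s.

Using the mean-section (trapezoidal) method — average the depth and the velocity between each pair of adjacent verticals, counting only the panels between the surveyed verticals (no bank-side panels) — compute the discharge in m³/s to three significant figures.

2.46 m³/s

Panel 1-2: Δb = 1.85 m, d̄ = (0.53+1.57)/2 = 1.05, v̄ = (0.35+0.58)/2 = 0.465 → q = 1.85×1.05×0.465 = 0.9033 m³/s
Panel 2-3: Δb = 3.12 m, d̄ = (1.57+0.57)/2 = 1.07, v̄ = (0.58+0.35)/2 = 0.465 → q = 3.12×1.07×0.465 = 1.552 m³/s
Q = Σ q = 2.456 m³/s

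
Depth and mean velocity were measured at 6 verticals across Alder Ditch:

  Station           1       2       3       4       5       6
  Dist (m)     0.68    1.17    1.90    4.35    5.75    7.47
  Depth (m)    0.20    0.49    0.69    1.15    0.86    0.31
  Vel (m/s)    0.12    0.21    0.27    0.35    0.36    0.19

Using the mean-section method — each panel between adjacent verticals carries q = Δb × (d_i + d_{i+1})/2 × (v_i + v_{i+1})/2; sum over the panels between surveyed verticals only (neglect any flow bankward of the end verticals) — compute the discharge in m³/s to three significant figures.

Panel 1-2: Δb = 0.49 m, d̄ = (0.20+0.49)/2 = 0.345, v̄ = (0.12+0.21)/2 = 0.165 → q = 0.49×0.345×0.165 = 0.02789 m³/s
Panel 2-3: Δb = 0.73 m, d̄ = (0.49+0.69)/2 = 0.59, v̄ = (0.21+0.27)/2 = 0.24 → q = 0.73×0.59×0.24 = 0.1034 m³/s
Panel 3-4: Δb = 2.45 m, d̄ = (0.69+1.15)/2 = 0.92, v̄ = (0.27+0.35)/2 = 0.31 → q = 2.45×0.92×0.31 = 0.6987 m³/s
Panel 4-5: Δb = 1.4 m, d̄ = (1.15+0.86)/2 = 1.005, v̄ = (0.35+0.36)/2 = 0.355 → q = 1.4×1.005×0.355 = 0.4995 m³/s
Panel 5-6: Δb = 1.72 m, d̄ = (0.86+0.31)/2 = 0.585, v̄ = (0.36+0.19)/2 = 0.275 → q = 1.72×0.585×0.275 = 0.2767 m³/s
Q = Σ q = 1.606 m³/s

1.61 m³/s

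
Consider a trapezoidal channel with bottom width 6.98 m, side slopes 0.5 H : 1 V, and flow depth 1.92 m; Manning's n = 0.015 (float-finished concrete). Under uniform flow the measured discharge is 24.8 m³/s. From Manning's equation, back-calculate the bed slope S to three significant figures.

0.000398

A = (b + z·y)·y = (6.98 + 0.5×1.92)×1.92 = 15.24 m²
P = b + 2y√(1+z²) = 6.98 + 2×1.92×√(1+0.5²) = 11.27 m
R = A/P = 15.24/11.27 = 1.352 m
S = (Q·n / (1·A·R^(2/3)))² = (24.8×0.015 / (1×15.24×1.223))² = 0.0003982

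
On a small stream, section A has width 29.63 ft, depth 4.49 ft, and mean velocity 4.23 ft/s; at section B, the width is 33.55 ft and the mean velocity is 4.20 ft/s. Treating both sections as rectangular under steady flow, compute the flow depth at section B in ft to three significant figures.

3.99 ft

Q = A₁V₁ = (29.63×4.49) × 4.23 = 562.8 ft³/s
d₂ = Q/(b₂ V₂) = 562.8/(33.55×4.20) = 3.994 ft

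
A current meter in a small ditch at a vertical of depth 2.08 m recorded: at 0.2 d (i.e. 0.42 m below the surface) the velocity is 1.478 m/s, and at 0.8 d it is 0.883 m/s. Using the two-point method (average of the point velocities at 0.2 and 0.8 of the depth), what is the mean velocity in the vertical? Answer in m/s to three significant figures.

1.18 m/s

v̄ = (1.478 + 0.883) / 2 = 1.181 m/s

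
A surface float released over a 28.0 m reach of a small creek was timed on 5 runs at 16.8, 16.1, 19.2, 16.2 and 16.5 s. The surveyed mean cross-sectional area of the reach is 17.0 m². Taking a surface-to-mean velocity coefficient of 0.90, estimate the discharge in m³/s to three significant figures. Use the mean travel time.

t̄ = (16.8 + 16.1 + 19.2 + 16.2 + 16.5) / 5 = 16.96 s
v_surface = L / t̄ = 28.0 / 16.96 = 1.651 m/s
v_mean = 0.90 × 1.651 = 1.486 m/s
Q = A × v_mean = 17.0 × 1.486 = 25.26 m³/s

25.3 m³/s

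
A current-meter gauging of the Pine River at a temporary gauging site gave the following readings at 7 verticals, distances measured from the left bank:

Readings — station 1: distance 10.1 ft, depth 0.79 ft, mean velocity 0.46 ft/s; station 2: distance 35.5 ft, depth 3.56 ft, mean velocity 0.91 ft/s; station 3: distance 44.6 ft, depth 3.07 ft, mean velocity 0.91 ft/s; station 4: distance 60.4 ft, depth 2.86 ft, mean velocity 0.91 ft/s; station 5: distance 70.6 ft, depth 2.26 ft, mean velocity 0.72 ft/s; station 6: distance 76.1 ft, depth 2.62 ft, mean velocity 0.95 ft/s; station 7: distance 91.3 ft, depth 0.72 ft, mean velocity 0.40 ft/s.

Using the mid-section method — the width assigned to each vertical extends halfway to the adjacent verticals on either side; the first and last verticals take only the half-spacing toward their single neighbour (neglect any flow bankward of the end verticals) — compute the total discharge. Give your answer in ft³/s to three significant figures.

170 ft³/s

w_1 = (35.5 − 10.1)/2 = 12.7 ft; q_1 = 0.46 × 0.79 × 12.7 = 4.615 ft³/s
w_2 = (44.6 − 10.1)/2 = 17.25 ft; q_2 = 0.91 × 3.56 × 17.25 = 55.88 ft³/s
w_3 = (60.4 − 35.5)/2 = 12.45 ft; q_3 = 0.91 × 3.07 × 12.45 = 34.78 ft³/s
w_4 = (70.6 − 44.6)/2 = 13 ft; q_4 = 0.91 × 2.86 × 13 = 33.83 ft³/s
w_5 = (76.1 − 60.4)/2 = 7.85 ft; q_5 = 0.72 × 2.26 × 7.85 = 12.77 ft³/s
w_6 = (91.3 − 70.6)/2 = 10.35 ft; q_6 = 0.95 × 2.62 × 10.35 = 25.76 ft³/s
w_7 = (91.3 − 76.1)/2 = 7.6 ft; q_7 = 0.40 × 0.72 × 7.6 = 2.189 ft³/s
Q = Σ qᵢ = 169.8 ft³/s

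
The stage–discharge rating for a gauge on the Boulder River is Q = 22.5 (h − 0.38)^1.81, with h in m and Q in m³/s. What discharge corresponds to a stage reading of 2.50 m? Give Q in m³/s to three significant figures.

Q = 22.5 × (2.50 − 0.38)^1.81 = 22.5 × 2.12^1.81 = 87.67 m³/s

87.7 m³/s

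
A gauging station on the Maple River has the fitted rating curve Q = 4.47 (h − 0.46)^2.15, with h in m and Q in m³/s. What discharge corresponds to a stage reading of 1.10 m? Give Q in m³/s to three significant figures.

Q = 4.47 × (1.10 − 0.46)^2.15 = 4.47 × 0.64^2.15 = 1.712 m³/s

1.71 m³/s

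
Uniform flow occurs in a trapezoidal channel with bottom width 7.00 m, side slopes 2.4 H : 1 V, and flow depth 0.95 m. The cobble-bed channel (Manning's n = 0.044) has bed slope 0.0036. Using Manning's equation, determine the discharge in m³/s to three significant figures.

9.82 m³/s

A = (b + z·y)·y = (7.00 + 2.4×0.95)×0.95 = 8.816 m²
P = b + 2y√(1+z²) = 7.00 + 2×0.95×√(1+2.4²) = 11.94 m
R = A/P = 8.816/11.94 = 0.7384 m
Q = (1/n)·A·R^(2/3)·S^(1/2) = (1/0.044) × 8.816 × 0.7384^(2/3) × 0.0036^(1/2) = 9.821 m³/s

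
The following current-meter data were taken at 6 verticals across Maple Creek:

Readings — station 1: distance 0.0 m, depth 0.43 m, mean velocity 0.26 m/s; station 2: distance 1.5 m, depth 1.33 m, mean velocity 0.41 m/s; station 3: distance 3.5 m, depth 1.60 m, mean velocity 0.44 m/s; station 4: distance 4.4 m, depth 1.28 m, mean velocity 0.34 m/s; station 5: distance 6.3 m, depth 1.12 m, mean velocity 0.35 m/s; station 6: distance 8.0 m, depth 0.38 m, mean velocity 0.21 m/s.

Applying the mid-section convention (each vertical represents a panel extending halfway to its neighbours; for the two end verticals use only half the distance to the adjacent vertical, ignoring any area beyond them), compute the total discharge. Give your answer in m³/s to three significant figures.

3.44 m³/s

w_1 = (1.5 − 0.0)/2 = 0.75 m; q_1 = 0.26 × 0.43 × 0.75 = 0.08385 m³/s
w_2 = (3.5 − 0.0)/2 = 1.75 m; q_2 = 0.41 × 1.33 × 1.75 = 0.9543 m³/s
w_3 = (4.4 − 1.5)/2 = 1.45 m; q_3 = 0.44 × 1.60 × 1.45 = 1.021 m³/s
w_4 = (6.3 − 3.5)/2 = 1.4 m; q_4 = 0.34 × 1.28 × 1.4 = 0.6093 m³/s
w_5 = (8.0 − 4.4)/2 = 1.8 m; q_5 = 0.35 × 1.12 × 1.8 = 0.7056 m³/s
w_6 = (8.0 − 6.3)/2 = 0.85 m; q_6 = 0.21 × 0.38 × 0.85 = 0.06783 m³/s
Q = Σ qᵢ = 3.442 m³/s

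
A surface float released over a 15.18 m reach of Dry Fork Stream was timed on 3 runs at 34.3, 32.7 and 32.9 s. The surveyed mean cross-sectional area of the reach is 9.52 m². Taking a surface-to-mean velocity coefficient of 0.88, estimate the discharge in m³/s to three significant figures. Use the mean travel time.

3.82 m³/s

t̄ = (34.3 + 32.7 + 32.9) / 3 = 33.3 s
v_surface = L / t̄ = 15.18 / 33.3 = 0.4559 m/s
v_mean = 0.88 × 0.4559 = 0.4012 m/s
Q = A × v_mean = 9.52 × 0.4012 = 3.819 m³/s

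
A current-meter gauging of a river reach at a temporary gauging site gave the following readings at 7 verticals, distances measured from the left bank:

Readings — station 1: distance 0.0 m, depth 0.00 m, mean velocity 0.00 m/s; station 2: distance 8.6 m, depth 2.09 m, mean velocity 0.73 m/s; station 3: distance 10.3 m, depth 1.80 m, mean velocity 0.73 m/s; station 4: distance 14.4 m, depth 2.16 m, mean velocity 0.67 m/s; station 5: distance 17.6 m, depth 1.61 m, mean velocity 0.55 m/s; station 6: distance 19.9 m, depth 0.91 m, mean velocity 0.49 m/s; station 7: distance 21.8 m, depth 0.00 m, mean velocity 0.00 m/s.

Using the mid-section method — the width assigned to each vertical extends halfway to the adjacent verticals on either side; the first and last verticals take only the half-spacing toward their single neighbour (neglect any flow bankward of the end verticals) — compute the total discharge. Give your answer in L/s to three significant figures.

w_2 = (10.3 − 0.0)/2 = 5.15 m; q_2 = 0.73 × 2.09 × 5.15 = 7.857 m³/s
w_3 = (14.4 − 8.6)/2 = 2.9 m; q_3 = 0.73 × 1.80 × 2.9 = 3.811 m³/s
w_4 = (17.6 − 10.3)/2 = 3.65 m; q_4 = 0.67 × 2.16 × 3.65 = 5.282 m³/s
w_5 = (19.9 − 14.4)/2 = 2.75 m; q_5 = 0.55 × 1.61 × 2.75 = 2.435 m³/s
w_6 = (21.8 − 17.6)/2 = 2.1 m; q_6 = 0.49 × 0.91 × 2.1 = 0.9364 m³/s
Stations 1, 7 contribute zero (depth or velocity is 0).
Q = Σ qᵢ = 20.32 m³/s
= 20.32 × 1000 = 20320 L/s

20300 L/s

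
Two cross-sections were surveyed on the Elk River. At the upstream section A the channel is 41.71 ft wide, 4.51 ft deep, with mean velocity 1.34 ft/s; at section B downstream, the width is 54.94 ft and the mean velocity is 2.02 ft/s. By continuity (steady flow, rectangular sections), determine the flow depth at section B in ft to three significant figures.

Q = A₁V₁ = (41.71×4.51) × 1.34 = 252.1 ft³/s
d₂ = Q/(b₂ V₂) = 252.1/(54.94×2.02) = 2.271 ft

2.27 ft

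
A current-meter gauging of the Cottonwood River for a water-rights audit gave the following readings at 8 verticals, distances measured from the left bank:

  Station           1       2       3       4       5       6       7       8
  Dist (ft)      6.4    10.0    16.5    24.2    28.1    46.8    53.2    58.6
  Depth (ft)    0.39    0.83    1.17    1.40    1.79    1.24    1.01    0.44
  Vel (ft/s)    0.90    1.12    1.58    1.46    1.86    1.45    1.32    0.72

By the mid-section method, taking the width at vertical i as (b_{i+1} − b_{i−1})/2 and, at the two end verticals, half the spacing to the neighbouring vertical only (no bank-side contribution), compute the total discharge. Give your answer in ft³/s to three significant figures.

w_1 = (10.0 − 6.4)/2 = 1.8 ft; q_1 = 0.90 × 0.39 × 1.8 = 0.6318 ft³/s
w_2 = (16.5 − 6.4)/2 = 5.05 ft; q_2 = 1.12 × 0.83 × 5.05 = 4.694 ft³/s
w_3 = (24.2 − 10.0)/2 = 7.1 ft; q_3 = 1.58 × 1.17 × 7.1 = 13.13 ft³/s
w_4 = (28.1 − 16.5)/2 = 5.8 ft; q_4 = 1.46 × 1.40 × 5.8 = 11.86 ft³/s
w_5 = (46.8 − 24.2)/2 = 11.3 ft; q_5 = 1.86 × 1.79 × 11.3 = 37.62 ft³/s
w_6 = (53.2 − 28.1)/2 = 12.55 ft; q_6 = 1.45 × 1.24 × 12.55 = 22.56 ft³/s
w_7 = (58.6 − 46.8)/2 = 5.9 ft; q_7 = 1.32 × 1.01 × 5.9 = 7.866 ft³/s
w_8 = (58.6 − 53.2)/2 = 2.7 ft; q_8 = 0.72 × 0.44 × 2.7 = 0.8554 ft³/s
Q = Σ qᵢ = 99.21 ft³/s

99.2 ft³/s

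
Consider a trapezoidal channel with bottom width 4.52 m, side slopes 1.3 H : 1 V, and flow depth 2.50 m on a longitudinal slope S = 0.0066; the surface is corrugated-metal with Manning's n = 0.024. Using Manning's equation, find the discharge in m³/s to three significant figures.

A = (b + z·y)·y = (4.52 + 1.3×2.50)×2.50 = 19.43 m²
P = b + 2y√(1+z²) = 4.52 + 2×2.50×√(1+1.3²) = 12.72 m
R = A/P = 19.43/12.72 = 1.527 m
Q = (1/n)·A·R^(2/3)·S^(1/2) = (1/0.024) × 19.43 × 1.527^(2/3) × 0.0066^(1/2) = 87.19 m³/s

87.2 m³/s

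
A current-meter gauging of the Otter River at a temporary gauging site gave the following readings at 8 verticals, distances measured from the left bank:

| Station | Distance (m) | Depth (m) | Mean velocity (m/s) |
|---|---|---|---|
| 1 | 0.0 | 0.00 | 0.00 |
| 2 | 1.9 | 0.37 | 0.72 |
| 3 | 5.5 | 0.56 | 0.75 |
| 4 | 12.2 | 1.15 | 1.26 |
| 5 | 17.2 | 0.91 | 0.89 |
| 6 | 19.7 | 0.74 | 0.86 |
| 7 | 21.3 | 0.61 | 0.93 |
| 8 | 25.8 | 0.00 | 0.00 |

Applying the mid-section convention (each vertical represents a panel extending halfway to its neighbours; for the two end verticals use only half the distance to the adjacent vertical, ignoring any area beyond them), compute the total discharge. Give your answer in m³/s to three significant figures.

17.4 m³/s

w_2 = (5.5 − 0.0)/2 = 2.75 m; q_2 = 0.72 × 0.37 × 2.75 = 0.7326 m³/s
w_3 = (12.2 − 1.9)/2 = 5.15 m; q_3 = 0.75 × 0.56 × 5.15 = 2.163 m³/s
w_4 = (17.2 − 5.5)/2 = 5.85 m; q_4 = 1.26 × 1.15 × 5.85 = 8.477 m³/s
w_5 = (19.7 − 12.2)/2 = 3.75 m; q_5 = 0.89 × 0.91 × 3.75 = 3.037 m³/s
w_6 = (21.3 − 17.2)/2 = 2.05 m; q_6 = 0.86 × 0.74 × 2.05 = 1.305 m³/s
w_7 = (25.8 − 19.7)/2 = 3.05 m; q_7 = 0.93 × 0.61 × 3.05 = 1.730 m³/s
Stations 1, 8 contribute zero (depth or velocity is 0).
Q = Σ qᵢ = 17.44 m³/s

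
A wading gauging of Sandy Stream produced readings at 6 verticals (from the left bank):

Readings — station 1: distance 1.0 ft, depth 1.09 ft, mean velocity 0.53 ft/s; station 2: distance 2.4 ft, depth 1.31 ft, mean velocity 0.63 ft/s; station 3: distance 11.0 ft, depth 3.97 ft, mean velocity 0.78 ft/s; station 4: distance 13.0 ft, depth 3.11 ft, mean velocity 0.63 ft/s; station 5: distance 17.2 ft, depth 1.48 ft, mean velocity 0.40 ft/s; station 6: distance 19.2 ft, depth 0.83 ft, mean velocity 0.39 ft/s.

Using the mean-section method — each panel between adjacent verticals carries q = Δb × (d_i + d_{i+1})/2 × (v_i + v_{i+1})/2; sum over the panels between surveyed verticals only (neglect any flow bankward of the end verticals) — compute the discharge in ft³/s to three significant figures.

Panel 1-2: Δb = 1.4 ft, d̄ = (1.09+1.31)/2 = 1.2, v̄ = (0.53+0.63)/2 = 0.58 → q = 1.4×1.2×0.58 = 0.9744 ft³/s
Panel 2-3: Δb = 8.6 ft, d̄ = (1.31+3.97)/2 = 2.64, v̄ = (0.63+0.78)/2 = 0.705 → q = 8.6×2.64×0.705 = 16.01 ft³/s
Panel 3-4: Δb = 2 ft, d̄ = (3.97+3.11)/2 = 3.54, v̄ = (0.78+0.63)/2 = 0.705 → q = 2×3.54×0.705 = 4.991 ft³/s
Panel 4-5: Δb = 4.2 ft, d̄ = (3.11+1.48)/2 = 2.295, v̄ = (0.63+0.40)/2 = 0.515 → q = 4.2×2.295×0.515 = 4.964 ft³/s
Panel 5-6: Δb = 2 ft, d̄ = (1.48+0.83)/2 = 1.155, v̄ = (0.40+0.39)/2 = 0.395 → q = 2×1.155×0.395 = 0.9125 ft³/s
Q = Σ q = 27.85 ft³/s

27.8 ft³/s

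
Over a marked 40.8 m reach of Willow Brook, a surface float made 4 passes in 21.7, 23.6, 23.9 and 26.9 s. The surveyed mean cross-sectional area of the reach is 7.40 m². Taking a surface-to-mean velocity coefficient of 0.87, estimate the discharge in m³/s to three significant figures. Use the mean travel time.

t̄ = (21.7 + 23.6 + 23.9 + 26.9) / 4 = 24.025 s
v_surface = L / t̄ = 40.8 / 24.025 = 1.698 m/s
v_mean = 0.87 × 1.698 = 1.477 m/s
Q = A × v_mean = 7.40 × 1.477 = 10.93 m³/s

10.9 m³/s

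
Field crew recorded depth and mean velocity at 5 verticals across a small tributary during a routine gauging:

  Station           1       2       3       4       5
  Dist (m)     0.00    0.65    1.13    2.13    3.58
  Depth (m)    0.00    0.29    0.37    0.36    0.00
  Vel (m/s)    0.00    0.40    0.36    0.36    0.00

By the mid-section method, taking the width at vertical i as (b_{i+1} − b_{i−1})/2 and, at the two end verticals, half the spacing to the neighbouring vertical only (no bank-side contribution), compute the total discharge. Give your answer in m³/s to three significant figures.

0.323 m³/s

w_2 = (1.13 − 0.00)/2 = 0.565 m; q_2 = 0.40 × 0.29 × 0.565 = 0.06554 m³/s
w_3 = (2.13 − 0.65)/2 = 0.74 m; q_3 = 0.36 × 0.37 × 0.74 = 0.09857 m³/s
w_4 = (3.58 − 1.13)/2 = 1.225 m; q_4 = 0.36 × 0.36 × 1.225 = 0.1588 m³/s
Stations 1, 5 contribute zero (depth or velocity is 0).
Q = Σ qᵢ = 0.3229 m³/s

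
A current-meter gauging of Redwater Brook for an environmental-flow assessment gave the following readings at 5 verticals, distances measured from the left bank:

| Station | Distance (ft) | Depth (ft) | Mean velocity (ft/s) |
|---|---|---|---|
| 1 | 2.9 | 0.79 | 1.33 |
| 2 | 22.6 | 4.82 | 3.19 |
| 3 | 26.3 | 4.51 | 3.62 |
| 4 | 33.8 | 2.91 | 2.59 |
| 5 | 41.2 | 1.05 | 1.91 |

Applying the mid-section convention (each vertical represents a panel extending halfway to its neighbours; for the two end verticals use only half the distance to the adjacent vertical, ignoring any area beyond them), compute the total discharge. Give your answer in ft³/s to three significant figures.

w_1 = (22.6 − 2.9)/2 = 9.85 ft; q_1 = 1.33 × 0.79 × 9.85 = 10.35 ft³/s
w_2 = (26.3 − 2.9)/2 = 11.7 ft; q_2 = 3.19 × 4.82 × 11.7 = 179.9 ft³/s
w_3 = (33.8 − 22.6)/2 = 5.6 ft; q_3 = 3.62 × 4.51 × 5.6 = 91.43 ft³/s
w_4 = (41.2 − 26.3)/2 = 7.45 ft; q_4 = 2.59 × 2.91 × 7.45 = 56.15 ft³/s
w_5 = (41.2 − 33.8)/2 = 3.7 ft; q_5 = 1.91 × 1.05 × 3.7 = 7.420 ft³/s
Q = Σ qᵢ = 345.2 ft³/s

345 ft³/s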